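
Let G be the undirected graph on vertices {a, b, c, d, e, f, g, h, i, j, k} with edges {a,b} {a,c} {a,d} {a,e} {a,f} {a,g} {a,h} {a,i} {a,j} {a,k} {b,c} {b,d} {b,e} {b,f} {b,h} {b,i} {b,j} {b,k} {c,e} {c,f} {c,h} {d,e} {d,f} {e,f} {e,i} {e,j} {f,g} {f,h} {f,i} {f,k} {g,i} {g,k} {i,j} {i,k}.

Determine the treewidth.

A width-4 tree decomposition is:
Bags: B1 = {a, b, c, e, f}  B2 = {a, b, d, e, f}  B3 = {a, b, e, f, i}  B4 = {a, b, c, f, h}  B5 = {a, b, e, i, j}  B6 = {a, b, f, i, k}  B7 = {a, f, g, i, k}
Tree: B1–B2, B2–B3, B1–B4, B3–B5, B3–B6, B6–B7
The largest bag has 5 vertices, giving width 4; this decomposition certifies tw(G) ≤ 4. On the other hand G contains the 5-clique {a, b, e, i, j}. A clique must lie in a single bag of any decomposition, so no decomposition can have width below 4. The upper and lower bounds meet at 4, so that is the treewidth.

4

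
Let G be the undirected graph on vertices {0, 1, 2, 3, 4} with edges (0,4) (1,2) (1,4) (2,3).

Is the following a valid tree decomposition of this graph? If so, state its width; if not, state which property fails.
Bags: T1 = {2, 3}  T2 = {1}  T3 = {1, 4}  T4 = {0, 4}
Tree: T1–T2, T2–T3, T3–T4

No — edge (2,1) lies in no bag.

A tree decomposition must satisfy three properties: every vertex lies in some bag; for every edge, both endpoints lie together in some bag; and for every vertex, the bags containing it form a connected subtree. Here edge (2,1) lies in no bag, so the decomposition is invalid.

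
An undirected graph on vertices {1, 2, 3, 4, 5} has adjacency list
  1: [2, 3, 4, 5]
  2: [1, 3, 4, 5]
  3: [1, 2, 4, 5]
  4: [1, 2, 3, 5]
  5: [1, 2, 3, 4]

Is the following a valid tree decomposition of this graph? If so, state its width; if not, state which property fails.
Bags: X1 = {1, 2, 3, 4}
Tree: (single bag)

A tree decomposition must satisfy three properties: every vertex lies in some bag; for every edge, both endpoints lie together in some bag; and for every vertex, the bags containing it form a connected subtree. Here vertex 5 appears in no bag, so the decomposition is invalid.

No — vertex 5 appears in no bag.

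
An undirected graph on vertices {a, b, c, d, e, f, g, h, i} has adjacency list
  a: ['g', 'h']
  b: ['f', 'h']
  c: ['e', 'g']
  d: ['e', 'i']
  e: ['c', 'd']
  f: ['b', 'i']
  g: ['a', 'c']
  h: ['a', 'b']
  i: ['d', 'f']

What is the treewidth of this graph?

A width-2 tree decomposition is:
Bags: B1 = {c, e, g}  B2 = {d, e, g}  B3 = {d, g, i}  B4 = {f, g, i}  B5 = {b, f, g}  B6 = {b, g, h}  B7 = {a, g, h}
Tree: B1–B2, B2–B3, B3–B4, B4–B5, B5–B6, B6–B7
Each bag holds 3 vertices, so the decomposition has width 2, which upper-bounds the treewidth. Since g–c–e–d–i–f–b–h–a–g is a cycle in G, G is not acyclic. Forests are exactly the graphs of treewidth ≤ 1, so tw(G) ≥ 2. The upper and lower bounds meet at 2, so that is the treewidth.

2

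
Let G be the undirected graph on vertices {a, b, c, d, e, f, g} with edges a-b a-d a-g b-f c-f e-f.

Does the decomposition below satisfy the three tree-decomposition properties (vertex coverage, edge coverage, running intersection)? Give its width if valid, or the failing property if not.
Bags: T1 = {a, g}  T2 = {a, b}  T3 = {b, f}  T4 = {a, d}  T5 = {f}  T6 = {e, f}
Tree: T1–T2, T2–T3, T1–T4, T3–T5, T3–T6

A tree decomposition must satisfy three properties: every vertex lies in some bag; for every edge, both endpoints lie together in some bag; and for every vertex, the bags containing it form a connected subtree. Here vertex c appears in no bag, so the decomposition is invalid.

No — vertex c appears in no bag.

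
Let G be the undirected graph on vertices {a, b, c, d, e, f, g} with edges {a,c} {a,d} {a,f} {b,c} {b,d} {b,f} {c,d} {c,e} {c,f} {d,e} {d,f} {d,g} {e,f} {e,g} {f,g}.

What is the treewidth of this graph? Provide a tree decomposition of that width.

Every bag has size at most 4, so the width is 4 − 1 = 3 and tw(G) ≤ 3. On the other hand G contains the 4-clique {d, e, f, g}. A clique must lie in a single bag of any decomposition, so no decomposition can have width below 3. Therefore the treewidth is 3.

Treewidth 3.
Bags: B1 = {a, c, d, f}  B2 = {b, c, d, f}  B3 = {c, d, e, f}  B4 = {d, e, f, g}
Tree: B1–B2, B1–B3, B3–B4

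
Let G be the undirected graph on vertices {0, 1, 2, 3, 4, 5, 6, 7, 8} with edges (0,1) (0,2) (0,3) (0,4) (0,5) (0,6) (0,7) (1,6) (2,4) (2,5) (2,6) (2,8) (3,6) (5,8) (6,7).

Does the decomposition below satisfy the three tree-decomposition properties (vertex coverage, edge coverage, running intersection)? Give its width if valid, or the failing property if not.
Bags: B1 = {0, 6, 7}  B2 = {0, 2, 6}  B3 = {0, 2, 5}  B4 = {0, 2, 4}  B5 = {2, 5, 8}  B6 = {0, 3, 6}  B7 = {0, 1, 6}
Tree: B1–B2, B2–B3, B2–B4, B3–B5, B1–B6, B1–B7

Yes; width 2.

Checking the three conditions: (i) the bags cover all of {0, 1, 2, 3, 4, 5, 6, 7, 8}; (ii) for each edge, some bag contains both endpoints; (iii) the bags containing any fixed vertex form a subtree. All hold, so the decomposition is valid with width 3 − 1 = 2.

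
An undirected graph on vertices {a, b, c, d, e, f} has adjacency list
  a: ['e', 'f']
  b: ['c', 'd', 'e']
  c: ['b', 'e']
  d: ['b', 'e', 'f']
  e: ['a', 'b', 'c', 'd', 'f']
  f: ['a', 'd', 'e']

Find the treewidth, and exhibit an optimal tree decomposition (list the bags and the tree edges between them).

Every bag has size at most 3, so the width is 3 − 1 = 2 and tw(G) ≤ 2. For the lower bound, the 3 vertices {d, e, f} are pairwise adjacent, and any tree decomposition puts a clique entirely inside one bag — forcing width ≥ 2. Combining the bounds, tw(G) = 2.

Treewidth 2.
Bags: B1 = {b, d, e}  B2 = {b, c, e}  B3 = {d, e, f}  B4 = {a, e, f}
Tree: B1–B2, B1–B3, B3–B4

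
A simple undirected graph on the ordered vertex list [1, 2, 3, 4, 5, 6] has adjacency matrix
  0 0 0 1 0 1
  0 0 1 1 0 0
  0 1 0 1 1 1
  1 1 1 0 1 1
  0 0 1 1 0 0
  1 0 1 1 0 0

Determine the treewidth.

2

A width-2 tree decomposition is:
Bags: B1 = {2, 3, 4}  B2 = {3, 4, 6}  B3 = {3, 4, 5}  B4 = {1, 4, 6}
Tree: B1–B2, B1–B3, B2–B4
Every bag has size at most 3, so the width is 3 − 1 = 2 and tw(G) ≤ 2. Conversely, {1, 4, 6} is a clique of size 3, and the vertices of any clique must share a bag in every tree decomposition; so some bag has ≥ 3 vertices and tw(G) ≥ 2. Combining the bounds, tw(G) = 2.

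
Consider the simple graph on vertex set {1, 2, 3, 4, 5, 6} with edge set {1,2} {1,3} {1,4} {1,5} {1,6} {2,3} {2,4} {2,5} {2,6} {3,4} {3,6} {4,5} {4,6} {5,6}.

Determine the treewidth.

A width-4 tree decomposition is:
Bags: B1 = {1, 2, 4, 5, 6}  B2 = {1, 2, 3, 4, 6}
Tree: B1–B2
The largest bag has 5 vertices, giving width 4; this decomposition certifies tw(G) ≤ 4. Conversely, {1, 2, 3, 4, 6} is a clique of size 5, and the vertices of any clique must share a bag in every tree decomposition; so some bag has ≥ 5 vertices and tw(G) ≥ 4. Hence tw(G) = 4 exactly.

4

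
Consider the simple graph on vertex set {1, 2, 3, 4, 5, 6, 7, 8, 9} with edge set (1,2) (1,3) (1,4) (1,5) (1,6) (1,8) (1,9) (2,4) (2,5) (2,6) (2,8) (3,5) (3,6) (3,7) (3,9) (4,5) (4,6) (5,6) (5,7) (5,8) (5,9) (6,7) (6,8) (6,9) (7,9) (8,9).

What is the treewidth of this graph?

4

A width-4 tree decomposition is:
Bags: B1 = {1, 2, 5, 6, 8}  B2 = {1, 5, 6, 8, 9}  B3 = {1, 2, 4, 5, 6}  B4 = {1, 3, 5, 6, 9}  B5 = {3, 5, 6, 7, 9}
Tree: B1–B2, B1–B3, B2–B4, B4–B5
Every bag has size at most 5, so the width is 5 − 1 = 4 and tw(G) ≤ 4. Conversely, {1, 5, 6, 8, 9} is a clique of size 5, and the vertices of any clique must share a bag in every tree decomposition; so some bag has ≥ 5 vertices and tw(G) ≥ 4. Combining the bounds, tw(G) = 4.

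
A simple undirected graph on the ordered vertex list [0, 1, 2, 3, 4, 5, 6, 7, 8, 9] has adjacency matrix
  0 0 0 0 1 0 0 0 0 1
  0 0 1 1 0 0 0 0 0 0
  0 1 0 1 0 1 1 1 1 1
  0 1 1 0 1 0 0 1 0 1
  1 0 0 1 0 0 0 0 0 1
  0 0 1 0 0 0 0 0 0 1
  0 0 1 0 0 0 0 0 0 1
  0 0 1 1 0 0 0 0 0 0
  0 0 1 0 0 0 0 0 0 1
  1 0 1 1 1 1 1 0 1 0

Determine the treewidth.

A width-2 tree decomposition is:
Bags: B1 = {2, 3, 9}  B2 = {2, 5, 9}  B3 = {1, 2, 3}  B4 = {2, 8, 9}  B5 = {3, 4, 9}  B6 = {2, 6, 9}  B7 = {0, 4, 9}  B8 = {2, 3, 7}
Tree: B1–B2, B1–B3, B2–B4, B1–B5, B2–B6, B5–B7, B3–B8
Each bag holds 3 vertices, so the decomposition has width 2, which upper-bounds the treewidth. On the other hand G contains the 3-clique {0, 4, 9}. A clique must lie in a single bag of any decomposition, so no decomposition can have width below 2. The upper and lower bounds meet at 2, so that is the treewidth.

2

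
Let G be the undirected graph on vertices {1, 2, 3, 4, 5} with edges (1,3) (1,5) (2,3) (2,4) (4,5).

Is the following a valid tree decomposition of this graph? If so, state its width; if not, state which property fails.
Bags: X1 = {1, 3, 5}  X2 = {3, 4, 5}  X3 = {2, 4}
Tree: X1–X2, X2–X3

A tree decomposition must satisfy three properties: every vertex lies in some bag; for every edge, both endpoints lie together in some bag; and for every vertex, the bags containing it form a connected subtree. Here edge (3,2) lies in no bag, so the decomposition is invalid.

No — edge (3,2) lies in no bag.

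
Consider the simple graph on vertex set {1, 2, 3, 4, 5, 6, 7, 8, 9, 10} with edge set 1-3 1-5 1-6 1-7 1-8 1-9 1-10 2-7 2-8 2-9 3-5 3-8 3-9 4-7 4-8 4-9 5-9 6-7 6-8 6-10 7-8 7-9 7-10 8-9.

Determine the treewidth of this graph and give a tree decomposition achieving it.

The largest bag has 4 vertices, giving width 3; this decomposition certifies tw(G) ≤ 3. On the other hand G contains the 4-clique {1, 3, 8, 9}. A clique must lie in a single bag of any decomposition, so no decomposition can have width below 3. Hence tw(G) = 3 exactly.

Treewidth 3.
One optimal decomposition is:
Bags: B1 = {1, 3, 8, 9}  B2 = {1, 7, 8, 9}  B3 = {1, 6, 7, 8}  B4 = {1, 3, 5, 9}  B5 = {4, 7, 8, 9}  B6 = {1, 6, 7, 10}  B7 = {2, 7, 8, 9}
Tree: B1–B2, B2–B3, B1–B4, B2–B5, B3–B6, B5–B7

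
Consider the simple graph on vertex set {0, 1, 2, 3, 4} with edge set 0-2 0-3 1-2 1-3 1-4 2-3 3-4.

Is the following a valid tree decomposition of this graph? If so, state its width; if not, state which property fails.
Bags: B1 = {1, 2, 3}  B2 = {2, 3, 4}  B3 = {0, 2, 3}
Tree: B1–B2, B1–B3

No — edge (1,4) lies in no bag.

A tree decomposition must satisfy three properties: every vertex lies in some bag; for every edge, both endpoints lie together in some bag; and for every vertex, the bags containing it form a connected subtree. Here edge (1,4) lies in no bag, so the decomposition is invalid.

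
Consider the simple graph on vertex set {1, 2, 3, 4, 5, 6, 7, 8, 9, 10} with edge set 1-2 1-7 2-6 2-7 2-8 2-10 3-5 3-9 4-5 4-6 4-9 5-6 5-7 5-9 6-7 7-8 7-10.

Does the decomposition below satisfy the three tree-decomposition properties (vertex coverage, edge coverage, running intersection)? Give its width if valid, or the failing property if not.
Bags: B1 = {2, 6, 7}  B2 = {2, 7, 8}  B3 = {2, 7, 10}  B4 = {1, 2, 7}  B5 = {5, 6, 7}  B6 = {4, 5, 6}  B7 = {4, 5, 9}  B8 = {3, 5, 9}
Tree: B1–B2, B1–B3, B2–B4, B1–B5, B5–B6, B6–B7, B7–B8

Vertex coverage: the bags together contain {1, 2, 3, 4, 5, 6, 7, 8, 9, 10}, the full vertex set. Edge coverage: each edge of G has both endpoints in at least one bag. Running intersection: for every vertex, the bags containing it form a connected subtree. All three properties hold, so this is a valid tree decomposition of width max|bag| − 1 = 2, and hence tw(G) ≤ 2.

Yes; width 2.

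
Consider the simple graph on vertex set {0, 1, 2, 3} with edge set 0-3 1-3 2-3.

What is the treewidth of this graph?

1

A width-1 tree decomposition is:
Bags: B1 = {2, 3}  B2 = {1, 3}  B3 = {0, 3}
Tree: B1–B2, B1–B3
Every bag has size at most 2, so the width is 2 − 1 = 1 and tw(G) ≤ 1. Any graph with an edge has treewidth ≥ 1, and G has the edge 3–2. The upper and lower bounds meet at 1, so that is the treewidth.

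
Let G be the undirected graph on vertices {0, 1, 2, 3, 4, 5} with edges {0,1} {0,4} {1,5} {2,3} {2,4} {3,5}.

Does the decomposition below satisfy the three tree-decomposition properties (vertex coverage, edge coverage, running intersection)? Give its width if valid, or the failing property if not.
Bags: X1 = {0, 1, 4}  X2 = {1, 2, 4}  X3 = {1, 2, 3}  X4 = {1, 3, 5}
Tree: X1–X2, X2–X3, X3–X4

Checking the three conditions: (i) the bags cover all of {0, 1, 2, 3, 4, 5}; (ii) for each edge, some bag contains both endpoints; (iii) the bags containing any fixed vertex form a subtree. All hold, so the decomposition is valid with width 3 − 1 = 2.

Yes; width 2.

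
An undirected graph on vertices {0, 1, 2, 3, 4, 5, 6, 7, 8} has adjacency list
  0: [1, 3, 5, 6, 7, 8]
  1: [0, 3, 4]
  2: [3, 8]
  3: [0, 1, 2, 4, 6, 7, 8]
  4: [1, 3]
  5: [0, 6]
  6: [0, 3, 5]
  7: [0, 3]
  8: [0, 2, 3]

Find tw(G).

A width-2 tree decomposition is:
Bags: B1 = {0, 3, 8}  B2 = {2, 3, 8}  B3 = {0, 1, 3}  B4 = {0, 3, 7}  B5 = {0, 3, 6}  B6 = {1, 3, 4}  B7 = {0, 5, 6}
Tree: B1–B2, B1–B3, B1–B4, B1–B5, B3–B6, B5–B7
Each bag holds 3 vertices, so the decomposition has width 2, which upper-bounds the treewidth. Conversely, {0, 3, 8} is a clique of size 3, and the vertices of any clique must share a bag in every tree decomposition; so some bag has ≥ 3 vertices and tw(G) ≥ 2. The upper and lower bounds meet at 2, so that is the treewidth.

2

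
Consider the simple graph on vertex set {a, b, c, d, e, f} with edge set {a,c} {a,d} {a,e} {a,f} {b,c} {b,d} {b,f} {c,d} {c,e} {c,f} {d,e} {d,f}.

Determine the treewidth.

A width-3 tree decomposition is:
Bags: B1 = {a, c, d, e}  B2 = {a, c, d, f}  B3 = {b, c, d, f}
Tree: B1–B2, B2–B3
The largest bag has 4 vertices, giving width 3; this decomposition certifies tw(G) ≤ 3. On the other hand G contains the 4-clique {a, c, d, e}. A clique must lie in a single bag of any decomposition, so no decomposition can have width below 3. Combining the bounds, tw(G) = 3.

3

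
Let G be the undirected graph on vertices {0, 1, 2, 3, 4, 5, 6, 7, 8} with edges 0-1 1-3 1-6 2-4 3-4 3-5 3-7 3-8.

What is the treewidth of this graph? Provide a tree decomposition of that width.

Treewidth 1.
Bags: B1 = {3, 5}  B2 = {1, 3}  B3 = {3, 4}  B4 = {1, 6}  B5 = {3, 8}  B6 = {3, 7}  B7 = {2, 4}  B8 = {0, 1}
Tree: B1–B2, B1–B3, B2–B4, B2–B5, B5–B6, B3–B7, B2–B8

Each bag holds 2 vertices, so the decomposition has width 1, which upper-bounds the treewidth. Since G has at least one edge (e.g. 5–3), it is not an edgeless graph, so tw(G) ≥ 1. Therefore the treewidth is 1.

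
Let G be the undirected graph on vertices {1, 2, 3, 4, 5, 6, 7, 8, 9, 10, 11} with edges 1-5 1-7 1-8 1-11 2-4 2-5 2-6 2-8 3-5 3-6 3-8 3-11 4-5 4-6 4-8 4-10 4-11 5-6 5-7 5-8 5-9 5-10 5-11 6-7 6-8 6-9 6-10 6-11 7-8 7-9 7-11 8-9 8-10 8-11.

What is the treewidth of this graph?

A width-4 tree decomposition is:
Bags: B1 = {4, 5, 6, 8, 11}  B2 = {4, 5, 6, 8, 10}  B3 = {5, 6, 7, 8, 11}  B4 = {2, 4, 5, 6, 8}  B5 = {5, 6, 7, 8, 9}  B6 = {1, 5, 7, 8, 11}  B7 = {3, 5, 6, 8, 11}
Tree: B1–B2, B1–B3, B1–B4, B3–B5, B3–B6, B3–B7
Each bag holds 5 vertices, so the decomposition has width 4, which upper-bounds the treewidth. On the other hand G contains the 5-clique {1, 5, 7, 8, 11}. A clique must lie in a single bag of any decomposition, so no decomposition can have width below 4. The upper and lower bounds meet at 4, so that is the treewidth.

4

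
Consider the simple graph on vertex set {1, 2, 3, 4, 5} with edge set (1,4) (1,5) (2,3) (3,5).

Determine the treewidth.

1

A width-1 tree decomposition is:
Bags: B1 = {2, 3}  B2 = {3, 5}  B3 = {1, 5}  B4 = {1, 4}
Tree: B1–B2, B2–B3, B3–B4
Each bag holds 2 vertices, so the decomposition has width 1, which upper-bounds the treewidth. G has an edge, so its treewidth is at least 1. Combining the bounds, tw(G) = 1.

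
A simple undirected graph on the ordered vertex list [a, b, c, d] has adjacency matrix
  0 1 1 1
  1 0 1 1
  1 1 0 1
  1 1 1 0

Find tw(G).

A width-3 tree decomposition is:
Bags: B1 = {a, b, c, d}
Tree: (single bag)
With just one bag of size 4, the width is 4 − 1 = 3, so tw(G) ≤ 3. For the lower bound, the 4 vertices {a, b, c, d} are pairwise adjacent, and any tree decomposition puts a clique entirely inside one bag — forcing width ≥ 3. Therefore the treewidth is 3.

3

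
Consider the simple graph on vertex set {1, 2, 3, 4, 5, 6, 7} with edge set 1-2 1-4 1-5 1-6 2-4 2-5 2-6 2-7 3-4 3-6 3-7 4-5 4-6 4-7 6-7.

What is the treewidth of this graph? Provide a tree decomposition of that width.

Treewidth 3.
One optimal decomposition is:
Bags: B1 = {1, 2, 4, 6}  B2 = {1, 2, 4, 5}  B3 = {2, 4, 6, 7}  B4 = {3, 4, 6, 7}
Tree: B1–B2, B1–B3, B3–B4

Every bag has size at most 4, so the width is 4 − 1 = 3 and tw(G) ≤ 3. For the lower bound, the 4 vertices {1, 2, 4, 5} are pairwise adjacent, and any tree decomposition puts a clique entirely inside one bag — forcing width ≥ 3. Combining the bounds, tw(G) = 3.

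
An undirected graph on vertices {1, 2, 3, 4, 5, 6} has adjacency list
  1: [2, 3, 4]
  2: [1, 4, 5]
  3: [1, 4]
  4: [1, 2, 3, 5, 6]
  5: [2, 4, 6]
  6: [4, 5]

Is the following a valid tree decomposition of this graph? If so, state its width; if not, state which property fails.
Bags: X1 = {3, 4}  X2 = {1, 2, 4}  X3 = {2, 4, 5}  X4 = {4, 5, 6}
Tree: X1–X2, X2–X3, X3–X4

A tree decomposition must satisfy three properties: every vertex lies in some bag; for every edge, both endpoints lie together in some bag; and for every vertex, the bags containing it form a connected subtree. Here edge (1,3) lies in no bag, so the decomposition is invalid.

No — edge (1,3) lies in no bag.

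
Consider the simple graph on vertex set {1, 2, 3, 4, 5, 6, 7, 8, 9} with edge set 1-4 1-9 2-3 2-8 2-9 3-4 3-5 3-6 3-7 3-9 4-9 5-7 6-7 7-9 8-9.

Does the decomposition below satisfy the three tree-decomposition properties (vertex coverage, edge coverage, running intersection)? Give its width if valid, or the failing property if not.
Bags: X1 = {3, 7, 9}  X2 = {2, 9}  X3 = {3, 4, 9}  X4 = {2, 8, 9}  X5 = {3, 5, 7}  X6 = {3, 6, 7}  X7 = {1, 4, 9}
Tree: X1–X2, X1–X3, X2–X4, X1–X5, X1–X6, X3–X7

A tree decomposition must satisfy three properties: every vertex lies in some bag; for every edge, both endpoints lie together in some bag; and for every vertex, the bags containing it form a connected subtree. Here edge (3,2) lies in no bag, so the decomposition is invalid.

No — edge (3,2) lies in no bag.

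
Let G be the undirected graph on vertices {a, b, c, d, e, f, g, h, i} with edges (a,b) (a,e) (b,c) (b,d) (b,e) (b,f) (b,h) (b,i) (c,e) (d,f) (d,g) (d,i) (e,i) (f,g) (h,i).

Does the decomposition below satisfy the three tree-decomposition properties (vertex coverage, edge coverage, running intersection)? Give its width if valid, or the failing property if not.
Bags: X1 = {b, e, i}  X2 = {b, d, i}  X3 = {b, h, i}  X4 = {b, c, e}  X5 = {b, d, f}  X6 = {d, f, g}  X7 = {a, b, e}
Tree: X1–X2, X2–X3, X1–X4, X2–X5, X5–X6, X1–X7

Vertex coverage: the bags together contain {a, b, c, d, e, f, g, h, i}, the full vertex set. Edge coverage: each edge of G has both endpoints in at least one bag. Running intersection: for every vertex, the bags containing it form a connected subtree. All three properties hold, so this is a valid tree decomposition of width max|bag| − 1 = 2, and hence tw(G) ≤ 2.

Yes; width 2.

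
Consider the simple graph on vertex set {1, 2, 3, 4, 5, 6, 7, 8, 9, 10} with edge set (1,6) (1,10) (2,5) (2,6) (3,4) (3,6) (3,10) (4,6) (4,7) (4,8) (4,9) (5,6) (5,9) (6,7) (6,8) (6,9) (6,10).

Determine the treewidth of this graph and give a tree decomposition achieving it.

Each bag holds 3 vertices, so the decomposition has width 2, which upper-bounds the treewidth. For the lower bound, the 3 vertices {1, 6, 10} are pairwise adjacent, and any tree decomposition puts a clique entirely inside one bag — forcing width ≥ 2. Combining the bounds, tw(G) = 2.

Treewidth 2.
One optimal decomposition is:
Bags: B1 = {5, 6, 9}  B2 = {4, 6, 9}  B3 = {3, 4, 6}  B4 = {4, 6, 7}  B5 = {2, 5, 6}  B6 = {4, 6, 8}  B7 = {3, 6, 10}  B8 = {1, 6, 10}
Tree: B1–B2, B2–B3, B2–B4, B1–B5, B3–B6, B3–B7, B7–B8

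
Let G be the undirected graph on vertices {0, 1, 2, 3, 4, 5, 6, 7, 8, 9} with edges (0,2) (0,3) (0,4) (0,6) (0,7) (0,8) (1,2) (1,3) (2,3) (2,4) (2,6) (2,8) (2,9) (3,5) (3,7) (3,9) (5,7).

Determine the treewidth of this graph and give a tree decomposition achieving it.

Treewidth 2.
One such decomposition:
Bags: B1 = {0, 2, 3}  B2 = {0, 2, 4}  B3 = {0, 3, 7}  B4 = {0, 2, 6}  B5 = {0, 2, 8}  B6 = {2, 3, 9}  B7 = {3, 5, 7}  B8 = {1, 2, 3}
Tree: B1–B2, B1–B3, B1–B4, B4–B5, B1–B6, B3–B7, B6–B8

Every bag has size at most 3, so the width is 3 − 1 = 2 and tw(G) ≤ 2. For the lower bound, the 3 vertices {0, 2, 8} are pairwise adjacent, and any tree decomposition puts a clique entirely inside one bag — forcing width ≥ 2. Therefore the treewidth is 2.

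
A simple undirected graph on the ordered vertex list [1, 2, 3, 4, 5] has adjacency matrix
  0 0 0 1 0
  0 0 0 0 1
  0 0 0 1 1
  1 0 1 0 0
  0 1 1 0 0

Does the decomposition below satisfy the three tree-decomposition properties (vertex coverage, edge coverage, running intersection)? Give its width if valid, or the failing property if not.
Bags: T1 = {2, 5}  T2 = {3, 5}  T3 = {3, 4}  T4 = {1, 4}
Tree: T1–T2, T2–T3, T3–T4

Vertex coverage: the bags together contain {1, 2, 3, 4, 5}, the full vertex set. Edge coverage: each edge of G has both endpoints in at least one bag. Running intersection: for every vertex, the bags containing it form a connected subtree. All three properties hold, so this is a valid tree decomposition of width max|bag| − 1 = 1, and hence tw(G) ≤ 1.

Yes; width 1.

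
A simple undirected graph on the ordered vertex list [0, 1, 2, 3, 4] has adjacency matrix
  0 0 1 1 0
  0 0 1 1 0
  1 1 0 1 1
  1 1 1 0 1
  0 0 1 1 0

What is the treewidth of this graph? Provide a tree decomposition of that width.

Each bag holds 3 vertices, so the decomposition has width 2, which upper-bounds the treewidth. Conversely, {0, 2, 3} is a clique of size 3, and the vertices of any clique must share a bag in every tree decomposition; so some bag has ≥ 3 vertices and tw(G) ≥ 2. The upper and lower bounds meet at 2, so that is the treewidth.

Treewidth 2.
Bags: B1 = {1, 2, 3}  B2 = {0, 2, 3}  B3 = {2, 3, 4}
Tree: B1–B2, B1–B3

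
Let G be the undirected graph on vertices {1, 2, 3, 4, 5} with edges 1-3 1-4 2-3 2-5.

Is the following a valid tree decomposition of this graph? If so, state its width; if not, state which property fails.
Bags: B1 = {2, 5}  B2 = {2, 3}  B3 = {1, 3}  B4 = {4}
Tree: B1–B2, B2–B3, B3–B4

A tree decomposition must satisfy three properties: every vertex lies in some bag; for every edge, both endpoints lie together in some bag; and for every vertex, the bags containing it form a connected subtree. Here edge (1,4) lies in no bag, so the decomposition is invalid.

No — edge (1,4) lies in no bag.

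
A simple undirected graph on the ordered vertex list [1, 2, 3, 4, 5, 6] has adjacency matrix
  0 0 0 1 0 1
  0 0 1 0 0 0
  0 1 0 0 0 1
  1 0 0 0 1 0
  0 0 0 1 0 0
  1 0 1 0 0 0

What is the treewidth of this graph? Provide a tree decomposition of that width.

The largest bag has 2 vertices, giving width 1; this decomposition certifies tw(G) ≤ 1. Since G has at least one edge (e.g. 2–3), it is not an edgeless graph, so tw(G) ≥ 1. Therefore the treewidth is 1.

Treewidth 1.
One such decomposition:
Bags: B1 = {2, 3}  B2 = {3, 6}  B3 = {1, 6}  B4 = {1, 4}  B5 = {4, 5}
Tree: B1–B2, B2–B3, B3–B4, B4–B5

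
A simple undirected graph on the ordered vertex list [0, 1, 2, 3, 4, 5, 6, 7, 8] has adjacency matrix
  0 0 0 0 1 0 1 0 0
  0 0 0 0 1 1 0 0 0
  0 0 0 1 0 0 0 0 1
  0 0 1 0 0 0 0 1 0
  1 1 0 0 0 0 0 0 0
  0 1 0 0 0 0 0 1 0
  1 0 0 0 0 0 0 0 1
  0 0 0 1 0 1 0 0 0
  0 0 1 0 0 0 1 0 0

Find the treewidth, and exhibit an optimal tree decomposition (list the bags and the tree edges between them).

Treewidth 2.
One optimal decomposition is:
Bags: B1 = {0, 1, 4}  B2 = {0, 1, 6}  B3 = {1, 6, 8}  B4 = {1, 2, 8}  B5 = {1, 2, 3}  B6 = {1, 3, 7}  B7 = {1, 5, 7}
Tree: B1–B2, B2–B3, B3–B4, B4–B5, B5–B6, B6–B7

Every bag has size at most 3, so the width is 3 − 1 = 2 and tw(G) ≤ 2. Since 1–4–0–6–8–2–3–7–5–1 is a cycle in G, G is not acyclic. Forests are exactly the graphs of treewidth ≤ 1, so tw(G) ≥ 2. Hence tw(G) = 2 exactly.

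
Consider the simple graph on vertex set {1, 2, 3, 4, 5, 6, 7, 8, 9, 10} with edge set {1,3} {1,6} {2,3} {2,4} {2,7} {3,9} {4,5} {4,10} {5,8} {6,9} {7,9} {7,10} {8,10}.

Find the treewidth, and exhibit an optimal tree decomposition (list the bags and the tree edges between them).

Treewidth 2.
Bags: B1 = {4, 5, 8}  B2 = {4, 8, 10}  B3 = {2, 4, 10}  B4 = {2, 7, 10}  B5 = {2, 3, 7}  B6 = {3, 7, 9}  B7 = {1, 3, 9}  B8 = {1, 6, 9}
Tree: B1–B2, B2–B3, B3–B4, B4–B5, B5–B6, B6–B7, B7–B8

Every bag has size at most 3, so the width is 3 − 1 = 2 and tw(G) ≤ 2. Since 5–8–10–4–5 is a cycle in G, G is not acyclic. Forests are exactly the graphs of treewidth ≤ 1, so tw(G) ≥ 2. Combining the bounds, tw(G) = 2.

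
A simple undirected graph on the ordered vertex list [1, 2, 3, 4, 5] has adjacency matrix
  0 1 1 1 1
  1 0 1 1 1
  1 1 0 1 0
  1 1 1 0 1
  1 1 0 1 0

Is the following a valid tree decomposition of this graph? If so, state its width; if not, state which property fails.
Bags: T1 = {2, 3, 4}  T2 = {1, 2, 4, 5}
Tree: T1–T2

No — edge (1,3) lies in no bag.

A tree decomposition must satisfy three properties: every vertex lies in some bag; for every edge, both endpoints lie together in some bag; and for every vertex, the bags containing it form a connected subtree. Here edge (1,3) lies in no bag, so the decomposition is invalid.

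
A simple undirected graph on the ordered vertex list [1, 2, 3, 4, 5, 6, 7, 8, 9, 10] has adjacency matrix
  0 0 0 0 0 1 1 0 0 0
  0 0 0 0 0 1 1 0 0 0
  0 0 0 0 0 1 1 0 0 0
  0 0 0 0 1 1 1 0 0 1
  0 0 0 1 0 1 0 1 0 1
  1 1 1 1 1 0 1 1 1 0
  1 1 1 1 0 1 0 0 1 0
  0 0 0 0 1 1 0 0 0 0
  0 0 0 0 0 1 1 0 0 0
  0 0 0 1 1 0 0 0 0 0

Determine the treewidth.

2

A width-2 tree decomposition is:
Bags: B1 = {6, 7, 9}  B2 = {4, 6, 7}  B3 = {1, 6, 7}  B4 = {4, 5, 6}  B5 = {3, 6, 7}  B6 = {4, 5, 10}  B7 = {2, 6, 7}  B8 = {5, 6, 8}
Tree: B1–B2, B1–B3, B2–B4, B1–B5, B4–B6, B2–B7, B4–B8
Every bag has size at most 3, so the width is 3 − 1 = 2 and tw(G) ≤ 2. On the other hand G contains the 3-clique {4, 5, 10}. A clique must lie in a single bag of any decomposition, so no decomposition can have width below 2. The upper and lower bounds meet at 2, so that is the treewidth.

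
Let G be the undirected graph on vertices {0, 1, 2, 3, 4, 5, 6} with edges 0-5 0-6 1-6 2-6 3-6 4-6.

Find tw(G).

1

A width-1 tree decomposition is:
Bags: B1 = {4, 6}  B2 = {3, 6}  B3 = {1, 6}  B4 = {0, 6}  B5 = {0, 5}  B6 = {2, 6}
Tree: B1–B2, B2–B3, B3–B4, B4–B5, B1–B6
Each bag holds 2 vertices, so the decomposition has width 1, which upper-bounds the treewidth. G has an edge, so its treewidth is at least 1. Combining the bounds, tw(G) = 1.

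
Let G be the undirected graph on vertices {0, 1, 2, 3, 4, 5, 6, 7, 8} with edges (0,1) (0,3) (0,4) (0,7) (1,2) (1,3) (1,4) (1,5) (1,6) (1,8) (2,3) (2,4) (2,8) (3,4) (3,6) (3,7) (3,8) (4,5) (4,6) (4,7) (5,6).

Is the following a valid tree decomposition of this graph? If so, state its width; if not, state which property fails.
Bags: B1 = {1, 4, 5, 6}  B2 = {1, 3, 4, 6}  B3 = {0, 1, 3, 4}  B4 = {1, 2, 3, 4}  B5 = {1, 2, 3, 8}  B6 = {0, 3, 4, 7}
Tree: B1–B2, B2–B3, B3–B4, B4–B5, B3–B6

Yes; width 3.

Vertex coverage: the bags together contain {0, 1, 2, 3, 4, 5, 6, 7, 8}, the full vertex set. Edge coverage: each edge of G has both endpoints in at least one bag. Running intersection: for every vertex, the bags containing it form a connected subtree. All three properties hold, so this is a valid tree decomposition of width max|bag| − 1 = 3, and hence tw(G) ≤ 3.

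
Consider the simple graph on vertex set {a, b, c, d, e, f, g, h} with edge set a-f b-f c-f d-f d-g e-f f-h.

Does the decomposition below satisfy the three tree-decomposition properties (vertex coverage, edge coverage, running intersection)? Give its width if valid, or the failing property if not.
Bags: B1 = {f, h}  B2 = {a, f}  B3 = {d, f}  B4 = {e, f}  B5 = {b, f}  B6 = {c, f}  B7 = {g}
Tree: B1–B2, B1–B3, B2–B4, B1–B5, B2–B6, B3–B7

No — edge (d,g) lies in no bag.

A tree decomposition must satisfy three properties: every vertex lies in some bag; for every edge, both endpoints lie together in some bag; and for every vertex, the bags containing it form a connected subtree. Here edge (d,g) lies in no bag, so the decomposition is invalid.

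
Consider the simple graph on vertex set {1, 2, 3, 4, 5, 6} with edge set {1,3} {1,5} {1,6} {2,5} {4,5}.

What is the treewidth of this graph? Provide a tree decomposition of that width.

Each bag holds 2 vertices, so the decomposition has width 1, which upper-bounds the treewidth. Since G has at least one edge (e.g. 1–5), it is not an edgeless graph, so tw(G) ≥ 1. Combining the bounds, tw(G) = 1.

Treewidth 1.
One such decomposition:
Bags: B1 = {1, 5}  B2 = {2, 5}  B3 = {1, 3}  B4 = {1, 6}  B5 = {4, 5}
Tree: B1–B2, B1–B3, B1–B4, B1–B5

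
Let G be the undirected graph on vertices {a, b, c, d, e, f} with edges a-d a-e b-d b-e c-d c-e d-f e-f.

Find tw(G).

A width-2 tree decomposition is:
Bags: B1 = {c, d, e}  B2 = {a, d, e}  B3 = {b, d, e}  B4 = {d, e, f}
Tree: B1–B2, B2–B3, B3–B4
Every bag has size at most 3, so the width is 3 − 1 = 2 and tw(G) ≤ 2. For the lower bound, G contains the cycle e–c–d–a–e, so G is not a forest; only forests have treewidth ≤ 1, hence tw(G) ≥ 2. Therefore the treewidth is 2.

2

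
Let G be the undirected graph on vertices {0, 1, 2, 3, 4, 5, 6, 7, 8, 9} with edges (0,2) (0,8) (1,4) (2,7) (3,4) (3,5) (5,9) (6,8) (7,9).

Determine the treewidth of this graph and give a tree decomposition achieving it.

Treewidth 1.
Bags: B1 = {6, 8}  B2 = {0, 8}  B3 = {0, 2}  B4 = {2, 7}  B5 = {7, 9}  B6 = {5, 9}  B7 = {3, 5}  B8 = {3, 4}  B9 = {1, 4}
Tree: B1–B2, B2–B3, B3–B4, B4–B5, B5–B6, B6–B7, B7–B8, B8–B9

Each bag holds 2 vertices, so the decomposition has width 1, which upper-bounds the treewidth. Since G has at least one edge (e.g. 6–8), it is not an edgeless graph, so tw(G) ≥ 1. Therefore the treewidth is 1.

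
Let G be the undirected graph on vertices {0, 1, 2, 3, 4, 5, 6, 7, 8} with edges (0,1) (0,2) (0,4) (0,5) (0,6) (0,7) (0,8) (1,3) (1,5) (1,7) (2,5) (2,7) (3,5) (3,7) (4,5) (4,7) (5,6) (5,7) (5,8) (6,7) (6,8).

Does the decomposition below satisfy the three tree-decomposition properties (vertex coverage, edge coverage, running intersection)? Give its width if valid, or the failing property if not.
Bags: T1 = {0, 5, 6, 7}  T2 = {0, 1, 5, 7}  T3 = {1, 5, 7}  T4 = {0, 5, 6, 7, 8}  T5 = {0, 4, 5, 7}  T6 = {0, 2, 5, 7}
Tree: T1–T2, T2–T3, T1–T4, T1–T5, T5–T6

No — vertex 3 appears in no bag.

A tree decomposition must satisfy three properties: every vertex lies in some bag; for every edge, both endpoints lie together in some bag; and for every vertex, the bags containing it form a connected subtree. Here vertex 3 appears in no bag, so the decomposition is invalid.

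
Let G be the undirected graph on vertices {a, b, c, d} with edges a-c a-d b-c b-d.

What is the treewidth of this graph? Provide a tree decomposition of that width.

The largest bag has 3 vertices, giving width 2; this decomposition certifies tw(G) ≤ 2. For the lower bound, G contains the cycle c–a–d–b–c, so G is not a forest; only forests have treewidth ≤ 1, hence tw(G) ≥ 2. Hence tw(G) = 2 exactly.

Treewidth 2.
Bags: B1 = {a, c, d}  B2 = {b, c, d}
Tree: B1–B2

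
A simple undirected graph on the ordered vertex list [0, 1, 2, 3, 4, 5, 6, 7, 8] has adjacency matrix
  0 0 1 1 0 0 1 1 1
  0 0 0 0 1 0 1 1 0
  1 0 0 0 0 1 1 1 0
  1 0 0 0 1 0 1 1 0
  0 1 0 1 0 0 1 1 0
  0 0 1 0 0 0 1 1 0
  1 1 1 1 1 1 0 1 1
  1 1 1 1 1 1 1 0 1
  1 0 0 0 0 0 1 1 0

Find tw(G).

3

A width-3 tree decomposition is:
Bags: B1 = {0, 3, 6, 7}  B2 = {3, 4, 6, 7}  B3 = {0, 2, 6, 7}  B4 = {0, 6, 7, 8}  B5 = {2, 5, 6, 7}  B6 = {1, 4, 6, 7}
Tree: B1–B2, B1–B3, B3–B4, B3–B5, B2–B6
The largest bag has 4 vertices, giving width 3; this decomposition certifies tw(G) ≤ 3. Conversely, {0, 6, 7, 8} is a clique of size 4, and the vertices of any clique must share a bag in every tree decomposition; so some bag has ≥ 4 vertices and tw(G) ≥ 3. Therefore the treewidth is 3.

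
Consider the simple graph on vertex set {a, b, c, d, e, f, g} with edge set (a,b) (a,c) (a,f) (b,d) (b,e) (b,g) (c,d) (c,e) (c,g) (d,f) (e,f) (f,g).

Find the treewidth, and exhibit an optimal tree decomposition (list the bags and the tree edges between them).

Treewidth 3.
One optimal decomposition is:
Bags: B1 = {b, c, f, g}  B2 = {b, c, d, f}  B3 = {a, b, c, f}  B4 = {b, c, e, f}
Tree: B1–B2, B2–B3, B3–B4

The largest bag has 4 vertices, giving width 3; this decomposition certifies tw(G) ≤ 3. For the lower bound: the 4 vertex sets {c,g}, {d,f}, {b}, {a} are disjoint, each induces a connected subgraph, and every pair is joined by at least one edge of G. Contracting each set to a single vertex therefore yields K_{4} as a minor, and since treewidth is minor-monotone, tw(G) ≥ tw(K_{4}) = 3. Combining the bounds, tw(G) = 3.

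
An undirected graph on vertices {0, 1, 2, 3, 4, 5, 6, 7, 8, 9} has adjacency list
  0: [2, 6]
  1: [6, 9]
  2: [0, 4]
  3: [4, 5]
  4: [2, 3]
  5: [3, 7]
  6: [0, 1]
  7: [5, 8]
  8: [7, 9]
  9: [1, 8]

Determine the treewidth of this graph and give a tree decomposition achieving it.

Treewidth 2.
One such decomposition:
Bags: B1 = {0, 2, 6}  B2 = {2, 4, 6}  B3 = {3, 4, 6}  B4 = {3, 5, 6}  B5 = {5, 6, 7}  B6 = {6, 7, 8}  B7 = {6, 8, 9}  B8 = {1, 6, 9}
Tree: B1–B2, B2–B3, B3–B4, B4–B5, B5–B6, B6–B7, B7–B8

The largest bag has 3 vertices, giving width 2; this decomposition certifies tw(G) ≤ 2. The edges 6–0–2–4–3–5–7–8–9–1–6 form a cycle, so G is not a tree and its treewidth is at least 2. Combining the bounds, tw(G) = 2.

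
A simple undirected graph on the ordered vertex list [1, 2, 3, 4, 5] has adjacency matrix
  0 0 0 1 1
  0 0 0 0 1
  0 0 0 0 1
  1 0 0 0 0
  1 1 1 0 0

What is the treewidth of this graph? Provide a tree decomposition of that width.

Treewidth 1.
Bags: B1 = {3, 5}  B2 = {1, 5}  B3 = {1, 4}  B4 = {2, 5}
Tree: B1–B2, B2–B3, B2–B4

The largest bag has 2 vertices, giving width 1; this decomposition certifies tw(G) ≤ 1. Any graph with an edge has treewidth ≥ 1, and G has the edge 5–3. Hence tw(G) = 1 exactly.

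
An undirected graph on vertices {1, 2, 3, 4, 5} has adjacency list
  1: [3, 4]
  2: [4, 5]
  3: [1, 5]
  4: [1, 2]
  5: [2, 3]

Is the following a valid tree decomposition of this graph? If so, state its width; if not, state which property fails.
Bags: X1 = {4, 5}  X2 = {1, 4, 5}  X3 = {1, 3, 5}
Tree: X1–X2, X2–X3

No — vertex 2 appears in no bag.

A tree decomposition must satisfy three properties: every vertex lies in some bag; for every edge, both endpoints lie together in some bag; and for every vertex, the bags containing it form a connected subtree. Here vertex 2 appears in no bag, so the decomposition is invalid.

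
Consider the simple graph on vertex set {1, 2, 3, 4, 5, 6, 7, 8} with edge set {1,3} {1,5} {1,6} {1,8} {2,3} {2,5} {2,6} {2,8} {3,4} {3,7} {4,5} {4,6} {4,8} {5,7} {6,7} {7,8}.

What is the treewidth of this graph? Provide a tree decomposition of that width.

Treewidth 4.
One optimal decomposition is:
Bags: B1 = {1, 3, 5, 6, 8}  B2 = {2, 3, 5, 6, 8}  B3 = {3, 5, 6, 7, 8}  B4 = {3, 4, 5, 6, 8}
Tree: B1–B2, B2–B3, B3–B4

The largest bag has 5 vertices, giving width 4; this decomposition certifies tw(G) ≤ 4. For the lower bound: the 5 vertex sets {1,3}, {2,6}, {7,8}, {5}, {4} are disjoint, each induces a connected subgraph, and every pair is joined by at least one edge of G. Contracting each set to a single vertex therefore yields K_{5} as a minor, and since treewidth is minor-monotone, tw(G) ≥ tw(K_{5}) = 4. Hence tw(G) = 4 exactly.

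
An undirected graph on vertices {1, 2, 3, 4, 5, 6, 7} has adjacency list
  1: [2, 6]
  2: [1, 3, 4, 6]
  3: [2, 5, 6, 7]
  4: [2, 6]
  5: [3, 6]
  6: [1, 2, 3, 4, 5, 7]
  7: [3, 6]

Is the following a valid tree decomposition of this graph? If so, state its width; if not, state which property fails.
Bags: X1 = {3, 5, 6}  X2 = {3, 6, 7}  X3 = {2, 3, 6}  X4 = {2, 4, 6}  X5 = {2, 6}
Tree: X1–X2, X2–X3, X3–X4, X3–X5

A tree decomposition must satisfy three properties: every vertex lies in some bag; for every edge, both endpoints lie together in some bag; and for every vertex, the bags containing it form a connected subtree. Here vertex 1 appears in no bag, so the decomposition is invalid.

No — vertex 1 appears in no bag.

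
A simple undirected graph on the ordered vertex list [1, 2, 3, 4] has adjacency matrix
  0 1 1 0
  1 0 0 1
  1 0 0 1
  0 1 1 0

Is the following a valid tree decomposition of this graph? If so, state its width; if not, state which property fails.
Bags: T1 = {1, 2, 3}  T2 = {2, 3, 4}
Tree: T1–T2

Yes; width 2.

Vertex coverage: the bags together contain {1, 2, 3, 4}, the full vertex set. Edge coverage: each edge of G has both endpoints in at least one bag. Running intersection: for every vertex, the bags containing it form a connected subtree. All three properties hold, so this is a valid tree decomposition of width max|bag| − 1 = 2, and hence tw(G) ≤ 2.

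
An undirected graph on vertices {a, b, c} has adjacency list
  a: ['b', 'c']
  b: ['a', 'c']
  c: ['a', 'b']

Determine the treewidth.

2

A width-2 tree decomposition is:
Bags: B1 = {a, b, c}
Tree: (single bag)
With just one bag of size 3, the width is 3 − 1 = 2, so tw(G) ≤ 2. For the lower bound, the 3 vertices {a, b, c} are pairwise adjacent, and any tree decomposition puts a clique entirely inside one bag — forcing width ≥ 2. Combining the bounds, tw(G) = 2.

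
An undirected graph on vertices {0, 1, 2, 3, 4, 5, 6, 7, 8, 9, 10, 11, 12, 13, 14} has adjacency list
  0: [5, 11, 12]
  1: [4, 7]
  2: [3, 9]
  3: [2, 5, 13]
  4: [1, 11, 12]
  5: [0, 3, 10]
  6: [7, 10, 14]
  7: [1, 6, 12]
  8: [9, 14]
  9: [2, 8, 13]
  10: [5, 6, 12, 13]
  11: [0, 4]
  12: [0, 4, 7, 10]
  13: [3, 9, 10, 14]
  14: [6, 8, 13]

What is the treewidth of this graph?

3

A width-3 tree decomposition is:
Bags: B1 = {2, 8, 9, 14}  B2 = {2, 9, 13, 14}  B3 = {2, 3, 13, 14}  B4 = {3, 6, 13, 14}  B5 = {3, 6, 10, 13}  B6 = {3, 5, 6, 10}  B7 = {5, 6, 7, 10}  B8 = {5, 7, 10, 12}  B9 = {0, 5, 7, 12}  B10 = {0, 1, 7, 12}  B11 = {0, 1, 4, 12}  B12 = {0, 1, 4, 11}
Tree: B1–B2, B2–B3, B3–B4, B4–B5, B5–B6, B6–B7, B7–B8, B8–B9, B9–B10, B10–B11, B11–B12
The largest bag has 4 vertices, giving width 3; this decomposition certifies tw(G) ≤ 3. For the lower bound: the 4 vertex sets {2,8,9}, {14}, {13}, {3,5,6,10} are disjoint, each induces a connected subgraph, and every pair is joined by at least one edge of G. Contracting each set to a single vertex therefore yields K_{4} as a minor, and since treewidth is minor-monotone, tw(G) ≥ tw(K_{4}) = 3. Hence tw(G) = 3 exactly.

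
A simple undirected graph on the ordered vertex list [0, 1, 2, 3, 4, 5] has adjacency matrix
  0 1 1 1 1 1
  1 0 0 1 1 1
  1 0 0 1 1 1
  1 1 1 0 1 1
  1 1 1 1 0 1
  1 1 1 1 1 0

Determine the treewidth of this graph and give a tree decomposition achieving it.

Treewidth 4.
One such decomposition:
Bags: B1 = {0, 2, 3, 4, 5}  B2 = {0, 1, 3, 4, 5}
Tree: B1–B2

Every bag has size at most 5, so the width is 5 − 1 = 4 and tw(G) ≤ 4. On the other hand G contains the 5-clique {0, 1, 3, 4, 5}. A clique must lie in a single bag of any decomposition, so no decomposition can have width below 4. Combining the bounds, tw(G) = 4.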